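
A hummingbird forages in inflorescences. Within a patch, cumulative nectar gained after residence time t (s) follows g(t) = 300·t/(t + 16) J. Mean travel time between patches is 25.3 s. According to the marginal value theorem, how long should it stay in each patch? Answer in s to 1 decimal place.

Maximise g(t)/(T+t): set derivative to zero → g'(t)(T+t) = g(t).
g'(t) = 300·16/(t + 16)². Setting 300·16/(t+16)² = 300t/[(t+16)(25.3+t)] gives 16(25.3+t) = t(t+16), so t² = 16×25.3 = 404.8.
t* = √404.8 = 20.12 s.

20.1 s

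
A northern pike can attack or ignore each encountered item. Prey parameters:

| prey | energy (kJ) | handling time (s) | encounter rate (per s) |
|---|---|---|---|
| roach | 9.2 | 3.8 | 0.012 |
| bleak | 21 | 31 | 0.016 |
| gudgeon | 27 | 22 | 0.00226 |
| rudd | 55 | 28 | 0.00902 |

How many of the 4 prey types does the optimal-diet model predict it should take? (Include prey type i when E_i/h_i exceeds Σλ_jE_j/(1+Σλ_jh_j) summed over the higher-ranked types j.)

4

E/h in descending order: roach 2.42, rudd 1.96, gudgeon 1.23, bleak 0.677 kJ/s. The optimal diet is the largest prefix of this list for which every included type satisfies E_i/h_i > R on the types above it.
Rate on top 1: 0.1056. rudd: 1.96 > 0.1056 → include.
Rate on top 2: 0.4672. gudgeon: 1.23 > 0.4672 → include.
Rate on top 3: 0.4952. bleak: 0.677 > 0.4952 → include.
Optimal diet: roach, rudd, gudgeon, bleak — 4 of 4 types.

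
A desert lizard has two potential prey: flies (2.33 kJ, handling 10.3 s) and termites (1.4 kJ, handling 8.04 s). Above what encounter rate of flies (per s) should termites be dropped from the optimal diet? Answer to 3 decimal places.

0.325 per s

Drop termites once their profitability E₂/h₂ falls below the rate achievable on flies alone: E₂/h₂ = λE₁/(1 + λh₁).
Solve for λ: λE₁h₂ = E₂(1 + λh₁) → λ(E₁h₂ − E₂h₁) = E₂ → λ = E₂/(E₁h₂ − E₂h₁).
λ = 1.4/(2.33×8.04 − 1.4×10.3) = 1.4/4.313 = 0.3246 per s.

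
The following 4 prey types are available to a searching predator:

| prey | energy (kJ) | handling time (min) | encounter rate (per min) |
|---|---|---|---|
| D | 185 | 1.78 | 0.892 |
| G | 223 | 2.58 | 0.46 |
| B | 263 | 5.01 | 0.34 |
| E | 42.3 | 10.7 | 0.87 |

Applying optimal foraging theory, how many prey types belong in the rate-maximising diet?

2

E/h in descending order: D 104, G 86.4, B 52.5, E 3.95 kJ/min. The optimal diet is the largest prefix of this list for which every included type satisfies E_i/h_i > R on the types above it.
Rate on top 1: 63.77. G: 86.4 > 63.77 → include.
Rate on top 2: 70.9. B: 52.5 < 70.9 → exclude; stop.
Optimal diet: D, G — 2 of 4 types.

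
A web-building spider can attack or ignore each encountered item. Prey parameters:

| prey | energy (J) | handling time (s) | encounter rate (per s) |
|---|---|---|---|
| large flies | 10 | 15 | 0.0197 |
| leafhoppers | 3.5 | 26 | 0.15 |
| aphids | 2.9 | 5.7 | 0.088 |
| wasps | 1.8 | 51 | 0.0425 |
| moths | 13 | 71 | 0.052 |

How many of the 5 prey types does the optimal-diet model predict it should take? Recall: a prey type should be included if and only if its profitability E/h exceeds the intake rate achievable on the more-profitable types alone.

2

E/h in descending order: large flies 0.667, aphids 0.509, moths 0.183, leafhoppers 0.135, wasps 0.0353 J/s. The optimal diet is the largest prefix of this list for which every included type satisfies E_i/h_i > R on the types above it.
Rate on top 1: 0.1521. aphids: 0.509 > 0.1521 → include.
Rate on top 2: 0.2516. moths: 0.183 < 0.2516 → exclude; stop.
Optimal diet: large flies, aphids — 2 of 5 types.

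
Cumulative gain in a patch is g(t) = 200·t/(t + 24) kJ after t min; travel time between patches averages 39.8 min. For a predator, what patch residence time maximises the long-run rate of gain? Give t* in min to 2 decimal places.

30.91 min

Optimal t* satisfies g'(t*) = g(t*)/(T + t*).
g'(t) = 200·24/(t + 24)². Setting 200·24/(t+24)² = 200t/[(t+24)(39.8+t)] gives 24(39.8+t) = t(t+24), so t² = 24×39.8 = 955.2.
t* = √955.2 = 30.91 min.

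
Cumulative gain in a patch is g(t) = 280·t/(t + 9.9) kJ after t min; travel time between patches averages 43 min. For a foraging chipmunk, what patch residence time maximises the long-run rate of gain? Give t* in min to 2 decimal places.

20.63 min

Optimal t* satisfies g'(t*) = g(t*)/(T + t*).
g'(t) = 280·9.9/(t + 9.9)². Setting 280·9.9/(t+9.9)² = 280t/[(t+9.9)(43+t)] gives 9.9(43+t) = t(t+9.9), so t² = 9.9×43 = 425.7.
t* = √425.7 = 20.63 min.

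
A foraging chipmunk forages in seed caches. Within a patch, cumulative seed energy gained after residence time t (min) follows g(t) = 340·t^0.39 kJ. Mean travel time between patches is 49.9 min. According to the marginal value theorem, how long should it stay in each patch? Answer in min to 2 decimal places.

31.90 min

Maximise g(t)/(T+t): set derivative to zero → g'(t)(T+t) = g(t).
g'(t) = 0.39·340·t^-0.61. Setting 0.39·340·t^-0.61 = 340·t^0.39/(49.9+t) gives 0.39(49.9+t) = t, so 0.61·t = 0.39×49.9.
t* = 0.39×49.9/0.61 = 31.9 min.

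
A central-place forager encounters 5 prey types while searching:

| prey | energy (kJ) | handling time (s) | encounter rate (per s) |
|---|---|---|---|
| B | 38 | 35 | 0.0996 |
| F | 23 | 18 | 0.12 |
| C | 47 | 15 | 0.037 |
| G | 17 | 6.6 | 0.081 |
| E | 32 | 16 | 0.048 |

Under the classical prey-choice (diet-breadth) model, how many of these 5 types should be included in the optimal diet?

3

Profitabilities (E/h, kJ/s): C 3.13, G 2.58, E 2, F 1.28, B 1.09. Add prey in this order while the next type's profitability exceeds the intake rate on those already taken.
Rate on top 1: 1.118. G: 2.58 > 1.118 → include.
Rate on top 2: 1.491. E: 2 > 1.491 → include.
Rate on top 3: 1.628. F: 1.28 < 1.628 → exclude; stop.
Optimal diet: C, G, E — 3 of 5 types.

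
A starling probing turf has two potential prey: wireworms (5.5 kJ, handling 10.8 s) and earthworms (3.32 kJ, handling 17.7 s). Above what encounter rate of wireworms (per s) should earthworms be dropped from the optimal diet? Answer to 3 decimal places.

The zero-one rule: include earthworms iff E₂/h₂ > λE₁/(1+λh₁). Equality gives the switch point.
λE₁h₂ = E₂ + λE₂h₁ ⇒ λ = E₂/(E₁h₂ − E₂h₁) = 3.32/(97.35 − 35.86) = 0.05399 per s.

0.054 per s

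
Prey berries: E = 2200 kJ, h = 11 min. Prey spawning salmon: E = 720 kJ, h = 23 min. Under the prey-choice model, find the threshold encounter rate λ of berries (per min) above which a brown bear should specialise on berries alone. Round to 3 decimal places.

At the threshold, the rate on berries alone equals the profitability of spawning salmon: λ·2200/(1 + λ·11) = 720/23 = 31.3.
Rearranging, λ(2200 − 31.3×11) = 31.3, so λ = 31.3/1856 = 0.01687 per min.

0.017 per min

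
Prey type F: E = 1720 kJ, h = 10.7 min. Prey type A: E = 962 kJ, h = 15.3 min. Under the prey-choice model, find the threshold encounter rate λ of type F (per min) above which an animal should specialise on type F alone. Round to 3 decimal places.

0.060 per min

Drop type A once their profitability E₂/h₂ falls below the rate achievable on type F alone: E₂/h₂ = λE₁/(1 + λh₁).
Solve for λ: λE₁h₂ = E₂(1 + λh₁) → λ(E₁h₂ − E₂h₁) = E₂ → λ = E₂/(E₁h₂ − E₂h₁).
λ = 962/(1720×15.3 − 962×10.7) = 962/1.602e+04 = 0.06004 per min.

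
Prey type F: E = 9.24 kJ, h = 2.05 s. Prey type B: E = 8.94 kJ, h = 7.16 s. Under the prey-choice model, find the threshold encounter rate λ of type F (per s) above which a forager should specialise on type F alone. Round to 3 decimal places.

0.187 per s

At the threshold, the rate on type F alone equals the profitability of type B: λ·9.24/(1 + λ·2.05) = 8.94/7.16 = 1.249.
Rearranging, λ(9.24 − 1.249×2.05) = 1.249, so λ = 1.249/6.68 = 0.1869 per s.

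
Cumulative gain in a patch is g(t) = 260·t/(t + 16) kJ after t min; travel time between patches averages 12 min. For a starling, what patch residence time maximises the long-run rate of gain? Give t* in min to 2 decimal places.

Optimal t* satisfies g'(t*) = g(t*)/(T + t*).
g'(t) = 260·16/(t + 16)². Setting 260·16/(t+16)² = 260t/[(t+16)(12+t)] gives 16(12+t) = t(t+16), so t² = 16×12 = 192.
t* = √192 = 13.86 min.

13.86 min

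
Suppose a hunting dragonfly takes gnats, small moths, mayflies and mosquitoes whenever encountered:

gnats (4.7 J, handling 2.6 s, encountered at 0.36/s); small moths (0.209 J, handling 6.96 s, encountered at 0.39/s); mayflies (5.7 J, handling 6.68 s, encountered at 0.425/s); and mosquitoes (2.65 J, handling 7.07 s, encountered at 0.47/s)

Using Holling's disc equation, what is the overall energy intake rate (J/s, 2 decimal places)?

R = (0.36×4.7 + 0.39×0.209 + 0.425×5.7 + 0.47×2.65) / (1 + 0.36×2.6 + 0.39×6.96 + 0.425×6.68 + 0.47×7.07) = 5.442/10.81 = 0.5033 J/s.

0.50 J/s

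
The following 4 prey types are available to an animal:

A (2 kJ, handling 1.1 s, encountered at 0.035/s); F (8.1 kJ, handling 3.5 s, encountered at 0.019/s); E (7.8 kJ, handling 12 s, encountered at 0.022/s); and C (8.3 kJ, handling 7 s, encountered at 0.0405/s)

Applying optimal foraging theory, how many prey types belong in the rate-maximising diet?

4

Profitabilities (E/h, kJ/s): F 2.31, A 1.82, C 1.19, E 0.65. Add prey in this order while the next type's profitability exceeds the intake rate on those already taken.
Rate on top 1: 0.1443. A: 1.82 > 0.1443 → include.
Rate on top 2: 0.2026. C: 1.19 > 0.2026 → include.
Rate on top 3: 0.4033. E: 0.65 > 0.4033 → include.
Optimal diet: F, A, C, E — 4 of 4 types.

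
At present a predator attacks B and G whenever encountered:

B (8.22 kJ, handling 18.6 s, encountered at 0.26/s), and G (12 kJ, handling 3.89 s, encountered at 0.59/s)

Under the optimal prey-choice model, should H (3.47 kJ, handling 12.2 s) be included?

No

On B and G alone, R = ΣλE/(1+Σλh) = 9.217/8.131 = 1.134 kJ/s.
Profitability of H: 3.47/12.2 = 0.2844 kJ/s.
Since 0.2844 < R, time spent handling H is better spent searching.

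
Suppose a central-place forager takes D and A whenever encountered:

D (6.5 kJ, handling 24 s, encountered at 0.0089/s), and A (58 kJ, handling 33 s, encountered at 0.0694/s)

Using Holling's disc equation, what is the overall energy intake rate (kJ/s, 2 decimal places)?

Energy encountered per unit search time: 0.0089×6.5 + 0.0694×58 = 4.083 kJ/s.
Handling time per unit search time: 0.0089×24 + 0.0694×33 = 2.504.
Rate = 4.083/(1 + 2.504) = 1.165 kJ/s.

1.17 kJ/s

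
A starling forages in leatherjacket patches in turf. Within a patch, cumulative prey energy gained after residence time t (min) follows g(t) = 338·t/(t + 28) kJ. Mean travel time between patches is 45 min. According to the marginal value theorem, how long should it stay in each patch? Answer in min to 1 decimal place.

Maximise g(t)/(T+t): set derivative to zero → g'(t)(T+t) = g(t).
g'(t) = 338·28/(t + 28)². Setting 338·28/(t+28)² = 338t/[(t+28)(45+t)] gives 28(45+t) = t(t+28), so t² = 28×45 = 1260.
t* = √1260 = 35.5 min.

35.5 min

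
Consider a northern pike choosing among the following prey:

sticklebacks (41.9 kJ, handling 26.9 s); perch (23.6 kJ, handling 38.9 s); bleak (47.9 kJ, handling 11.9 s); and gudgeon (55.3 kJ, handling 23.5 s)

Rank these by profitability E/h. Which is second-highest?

In descending order of E/h:
bleak: 47.9/11.9 = 4.03 kJ/s
gudgeon: 55.3/23.5 = 2.35 kJ/s
sticklebacks: 41.9/26.9 = 1.56 kJ/s
perch: 23.6/38.9 = 0.607 kJ/s

gudgeon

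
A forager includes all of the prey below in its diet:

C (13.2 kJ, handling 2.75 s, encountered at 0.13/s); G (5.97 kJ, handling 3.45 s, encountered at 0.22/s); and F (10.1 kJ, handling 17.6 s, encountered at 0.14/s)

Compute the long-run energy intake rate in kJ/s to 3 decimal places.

0.970 kJ/s

R = Σλ_iE_i / (1 + Σλ_ih_i)
Numerator: 0.13×13.2 + 0.22×5.97 + 0.14×10.1 = 4.443
Denominator: 1 + 0.13×2.75 + 0.22×3.45 + 0.14×17.6 = 4.581
R = 4.443/4.581 = 0.9701 kJ/s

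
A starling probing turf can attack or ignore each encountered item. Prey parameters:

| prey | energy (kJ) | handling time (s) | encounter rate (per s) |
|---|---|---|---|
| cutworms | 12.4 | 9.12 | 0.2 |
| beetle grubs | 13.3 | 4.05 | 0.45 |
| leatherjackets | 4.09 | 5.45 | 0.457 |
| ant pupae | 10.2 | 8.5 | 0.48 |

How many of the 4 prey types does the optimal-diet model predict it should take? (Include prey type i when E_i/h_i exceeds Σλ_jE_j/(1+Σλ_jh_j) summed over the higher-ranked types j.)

1

Rank by E/h (kJ/s): beetle grubs 3.28, cutworms 1.36, ant pupae 1.2, leatherjackets 0.75. Include each in turn until the next type's E/h falls below the running intake rate.
Rate on top 1: 2.12. cutworms: 1.36 < 2.12 → exclude; stop.
Optimal diet: beetle grubs — 1 of 4 types.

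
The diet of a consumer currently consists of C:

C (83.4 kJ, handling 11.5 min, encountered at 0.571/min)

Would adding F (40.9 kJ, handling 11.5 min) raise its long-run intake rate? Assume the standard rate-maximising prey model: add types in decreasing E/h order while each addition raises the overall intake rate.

Intake rate on the current diet: R = (0.571×83.4) / (1 + 0.571×11.5) = 47.62/7.566 = 6.294 kJ/min.
Profitability of F: 40.9/11.5 = 3.557 kJ/min.
3.557 < 6.294, so adding F would lower the average — exclude it.

No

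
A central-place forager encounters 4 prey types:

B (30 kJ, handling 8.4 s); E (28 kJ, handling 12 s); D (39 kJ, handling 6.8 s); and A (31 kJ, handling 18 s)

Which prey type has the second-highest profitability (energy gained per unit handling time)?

B

In descending order of E/h:
D: 39/6.8 = 5.74 kJ/s
B: 30/8.4 = 3.57 kJ/s
E: 28/12 = 2.33 kJ/s
A: 31/18 = 1.72 kJ/s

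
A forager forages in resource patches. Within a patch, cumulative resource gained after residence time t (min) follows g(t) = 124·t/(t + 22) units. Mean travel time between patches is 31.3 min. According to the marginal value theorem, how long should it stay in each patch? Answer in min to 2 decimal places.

By the marginal value theorem, leave when the instantaneous gain rate g'(t) equals the habitat-wide average g(t)/(T + t).
g'(t) = 124·22/(t + 22)². Setting 124·22/(t+22)² = 124t/[(t+22)(31.3+t)] gives 22(31.3+t) = t(t+22), so t² = 22×31.3 = 688.6.
t* = √688.6 = 26.24 min.

26.24 min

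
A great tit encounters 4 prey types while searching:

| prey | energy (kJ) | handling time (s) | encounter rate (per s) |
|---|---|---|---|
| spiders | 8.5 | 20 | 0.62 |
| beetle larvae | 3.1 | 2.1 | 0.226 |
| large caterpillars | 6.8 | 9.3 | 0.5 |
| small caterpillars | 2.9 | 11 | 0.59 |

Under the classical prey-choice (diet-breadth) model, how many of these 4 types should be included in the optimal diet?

E/h in descending order: beetle larvae 1.48, large caterpillars 0.731, spiders 0.425, small caterpillars 0.264 kJ/s. The optimal diet is the largest prefix of this list for which every included type satisfies E_i/h_i > R on the types above it.
Rate on top 1: 0.4751. large caterpillars: 0.731 > 0.4751 → include.
Rate on top 2: 0.6695. spiders: 0.425 < 0.6695 → exclude; stop.
Optimal diet: beetle larvae, large caterpillars — 2 of 4 types.

2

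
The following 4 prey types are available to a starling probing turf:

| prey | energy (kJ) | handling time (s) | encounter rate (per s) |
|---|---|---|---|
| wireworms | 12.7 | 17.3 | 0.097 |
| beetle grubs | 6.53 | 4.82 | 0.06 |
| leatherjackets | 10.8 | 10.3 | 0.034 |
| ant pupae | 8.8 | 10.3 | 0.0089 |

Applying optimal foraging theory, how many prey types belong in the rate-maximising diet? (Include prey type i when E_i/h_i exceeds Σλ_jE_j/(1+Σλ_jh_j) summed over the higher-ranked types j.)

4

Profitabilities (E/h, kJ/s): beetle grubs 1.35, leatherjackets 1.05, ant pupae 0.854, wireworms 0.734. Add prey in this order while the next type's profitability exceeds the intake rate on those already taken.
Rate on top 1: 0.3039. leatherjackets: 1.05 > 0.3039 → include.
Rate on top 2: 0.463. ant pupae: 0.854 > 0.463 → include.
Rate on top 3: 0.4837. wireworms: 0.734 > 0.4837 → include.
Optimal diet: beetle grubs, leatherjackets, ant pupae, wireworms — 4 of 4 types.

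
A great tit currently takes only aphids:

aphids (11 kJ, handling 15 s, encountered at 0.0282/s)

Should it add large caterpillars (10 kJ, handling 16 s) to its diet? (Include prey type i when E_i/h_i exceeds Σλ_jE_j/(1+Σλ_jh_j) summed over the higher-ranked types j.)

Intake rate on the current diet: R = (0.0282×11) / (1 + 0.0282×15) = 0.3102/1.423 = 0.218 kJ/s.
large caterpillars: E/h = 10/16 = 0.625 kJ/s.
0.625 > 0.218, so adding large caterpillars raises the average — include it.

Yes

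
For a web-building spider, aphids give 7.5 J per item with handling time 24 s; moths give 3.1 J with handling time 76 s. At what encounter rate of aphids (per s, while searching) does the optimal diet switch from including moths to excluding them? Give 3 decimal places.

Drop moths once their profitability E₂/h₂ falls below the rate achievable on aphids alone: E₂/h₂ = λE₁/(1 + λh₁).
Solve for λ: λE₁h₂ = E₂(1 + λh₁) → λ(E₁h₂ − E₂h₁) = E₂ → λ = E₂/(E₁h₂ − E₂h₁).
λ = 3.1/(7.5×76 − 3.1×24) = 3.1/495.6 = 0.006255 per s.

0.006 per s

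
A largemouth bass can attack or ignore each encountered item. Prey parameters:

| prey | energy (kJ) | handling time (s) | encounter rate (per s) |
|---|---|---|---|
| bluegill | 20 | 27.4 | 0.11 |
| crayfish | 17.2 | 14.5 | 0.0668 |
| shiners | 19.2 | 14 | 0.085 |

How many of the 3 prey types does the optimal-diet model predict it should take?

2

Profitabilities (E/h, kJ/s): shiners 1.37, crayfish 1.19, bluegill 0.73. Add prey in this order while the next type's profitability exceeds the intake rate on those already taken.
Rate on top 1: 0.7452. crayfish: 1.19 > 0.7452 → include.
Rate on top 2: 0.8804. bluegill: 0.73 < 0.8804 → exclude; stop.
Optimal diet: shiners, crayfish — 2 of 3 types.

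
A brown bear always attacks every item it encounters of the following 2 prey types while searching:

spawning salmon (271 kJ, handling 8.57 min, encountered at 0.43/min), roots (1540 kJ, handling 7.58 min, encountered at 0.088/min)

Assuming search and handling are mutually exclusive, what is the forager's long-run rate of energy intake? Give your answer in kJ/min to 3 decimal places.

47.093 kJ/min

Energy encountered per unit search time: 0.43×271 + 0.088×1540 = 252 kJ/min.
Handling time per unit search time: 0.43×8.57 + 0.088×7.58 = 4.352.
Rate = 252/(1 + 4.352) = 47.09 kJ/min.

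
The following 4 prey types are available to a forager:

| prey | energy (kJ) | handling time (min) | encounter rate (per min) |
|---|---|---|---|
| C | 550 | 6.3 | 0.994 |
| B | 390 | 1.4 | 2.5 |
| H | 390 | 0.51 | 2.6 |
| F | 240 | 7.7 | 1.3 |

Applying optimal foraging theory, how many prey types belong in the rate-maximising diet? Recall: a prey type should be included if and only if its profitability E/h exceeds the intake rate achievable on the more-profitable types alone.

1

E/h in descending order: H 765, B 279, C 87.3, F 31.2 kJ/min. The optimal diet is the largest prefix of this list for which every included type satisfies E_i/h_i > R on the types above it.
Rate on top 1: 435.9. B: 279 < 435.9 → exclude; stop.
Optimal diet: H — 1 of 4 types.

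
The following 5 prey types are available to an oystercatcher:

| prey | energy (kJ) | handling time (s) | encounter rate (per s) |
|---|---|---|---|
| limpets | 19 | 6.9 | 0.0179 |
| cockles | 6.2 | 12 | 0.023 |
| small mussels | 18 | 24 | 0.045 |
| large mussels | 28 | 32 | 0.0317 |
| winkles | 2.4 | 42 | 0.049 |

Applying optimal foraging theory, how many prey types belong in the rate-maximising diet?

Rank by E/h (kJ/s): limpets 2.75, large mussels 0.875, small mussels 0.75, cockles 0.517, winkles 0.0571. Include each in turn until the next type's E/h falls below the running intake rate.
Rate on top 1: 0.3027. large mussels: 0.875 > 0.3027 → include.
Rate on top 2: 0.5743. small mussels: 0.75 > 0.5743 → include.
Rate on top 3: 0.6332. cockles: 0.517 < 0.6332 → exclude; stop.
Optimal diet: limpets, large mussels, small mussels — 3 of 5 types.

3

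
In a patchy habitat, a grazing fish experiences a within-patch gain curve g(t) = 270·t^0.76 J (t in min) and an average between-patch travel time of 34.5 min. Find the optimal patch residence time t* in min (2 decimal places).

109.25 min

Maximise g(t)/(T+t): set derivative to zero → g'(t)(T+t) = g(t).
g'(t) = 0.76·270·t^-0.24. Setting 0.76·270·t^-0.24 = 270·t^0.76/(34.5+t) gives 0.76(34.5+t) = t, so 0.24·t = 0.76×34.5.
t* = 0.76×34.5/0.24 = 109.2 min.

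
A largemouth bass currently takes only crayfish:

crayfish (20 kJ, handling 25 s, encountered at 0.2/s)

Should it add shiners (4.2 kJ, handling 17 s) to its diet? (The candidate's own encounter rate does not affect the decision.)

Current rate: (0.2×20)/(1 + 0.2×25) = 0.6667 kJ/s.
Profitability of shiners: 4.2/17 = 0.2471 kJ/s.
0.2471 < 0.6667, so adding shiners would lower the average — exclude it.

No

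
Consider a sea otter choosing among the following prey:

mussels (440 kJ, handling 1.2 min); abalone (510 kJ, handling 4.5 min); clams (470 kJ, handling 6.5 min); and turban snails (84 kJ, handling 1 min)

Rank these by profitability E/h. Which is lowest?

clams

In descending order of E/h:
mussels: 440/1.2 = 367 kJ/min
abalone: 510/4.5 = 113 kJ/min
turban snails: 84/1 = 84 kJ/min
clams: 470/6.5 = 72.3 kJ/min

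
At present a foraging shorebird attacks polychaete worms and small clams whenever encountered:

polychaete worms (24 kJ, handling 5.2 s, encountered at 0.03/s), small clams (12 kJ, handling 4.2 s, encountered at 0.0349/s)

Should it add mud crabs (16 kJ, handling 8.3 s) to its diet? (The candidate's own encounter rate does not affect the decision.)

Yes

Current rate: (0.03×24 + 0.0349×12)/(1 + 0.03×5.2 + 0.0349×4.2) = 0.8743 kJ/s.
Profitability of mud crabs: 16/8.3 = 1.928 kJ/s.
1.928 > 0.8743, so adding mud crabs raises the average — include it.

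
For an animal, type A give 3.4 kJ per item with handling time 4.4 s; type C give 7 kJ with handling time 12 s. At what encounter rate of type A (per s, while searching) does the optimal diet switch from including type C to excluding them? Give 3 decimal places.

Drop type C once their profitability E₂/h₂ falls below the rate achievable on type A alone: E₂/h₂ = λE₁/(1 + λh₁).
Solve for λ: λE₁h₂ = E₂(1 + λh₁) → λ(E₁h₂ − E₂h₁) = E₂ → λ = E₂/(E₁h₂ − E₂h₁).
λ = 7/(3.4×12 − 7×4.4) = 7/10 = 0.7 per s.

0.700 per s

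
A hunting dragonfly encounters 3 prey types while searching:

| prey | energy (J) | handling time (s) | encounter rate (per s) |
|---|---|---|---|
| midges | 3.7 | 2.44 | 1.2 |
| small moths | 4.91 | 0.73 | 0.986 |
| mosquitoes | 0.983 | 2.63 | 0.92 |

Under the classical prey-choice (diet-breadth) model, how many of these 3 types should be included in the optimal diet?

Profitabilities (E/h, J/s): small moths 6.73, midges 1.52, mosquitoes 0.374. Add prey in this order while the next type's profitability exceeds the intake rate on those already taken.
Rate on top 1: 2.815. midges: 1.52 < 2.815 → exclude; stop.
Optimal diet: small moths — 1 of 3 types.

1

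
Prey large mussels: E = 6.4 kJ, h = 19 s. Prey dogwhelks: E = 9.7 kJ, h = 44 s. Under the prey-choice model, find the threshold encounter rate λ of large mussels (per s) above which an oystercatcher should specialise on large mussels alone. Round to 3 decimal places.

0.100 per s

At the threshold, the rate on large mussels alone equals the profitability of dogwhelks: λ·6.4/(1 + λ·19) = 9.7/44 = 0.2205.
Rearranging, λ(6.4 − 0.2205×19) = 0.2205, so λ = 0.2205/2.211 = 0.09969 per s.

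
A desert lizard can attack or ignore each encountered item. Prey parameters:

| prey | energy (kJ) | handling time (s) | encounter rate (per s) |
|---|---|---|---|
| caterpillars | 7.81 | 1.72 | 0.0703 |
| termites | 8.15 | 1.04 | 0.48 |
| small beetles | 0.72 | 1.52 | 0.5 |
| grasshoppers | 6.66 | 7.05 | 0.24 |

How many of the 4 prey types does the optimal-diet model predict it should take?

2

E/h in descending order: termites 7.84, caterpillars 4.54, grasshoppers 0.945, small beetles 0.474 kJ/s. The optimal diet is the largest prefix of this list for which every included type satisfies E_i/h_i > R on the types above it.
Rate on top 1: 2.609. caterpillars: 4.54 > 2.609 → include.
Rate on top 2: 2.754. grasshoppers: 0.945 < 2.754 → exclude; stop.
Optimal diet: termites, caterpillars — 2 of 4 types.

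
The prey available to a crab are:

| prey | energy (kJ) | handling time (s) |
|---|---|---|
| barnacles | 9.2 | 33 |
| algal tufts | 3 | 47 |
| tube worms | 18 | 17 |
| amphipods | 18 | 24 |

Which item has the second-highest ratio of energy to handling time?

amphipods

Profitability E/h (kJ/s): barnacles = 9.2/33 = 0.279, algal tufts = 3/47 = 0.0638, tube worms = 18/17 = 1.06, amphipods = 18/24 = 0.75.
Ranked: tube worms > amphipods > barnacles > algal tufts.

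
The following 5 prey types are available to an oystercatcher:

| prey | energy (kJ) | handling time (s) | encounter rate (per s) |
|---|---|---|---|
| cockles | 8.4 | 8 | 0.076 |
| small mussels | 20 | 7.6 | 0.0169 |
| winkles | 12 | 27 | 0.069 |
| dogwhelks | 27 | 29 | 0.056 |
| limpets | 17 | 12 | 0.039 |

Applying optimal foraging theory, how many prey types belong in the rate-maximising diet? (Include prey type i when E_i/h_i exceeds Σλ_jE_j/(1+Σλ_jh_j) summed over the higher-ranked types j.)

E/h in descending order: small mussels 2.63, limpets 1.42, cockles 1.05, dogwhelks 0.931, winkles 0.444 kJ/s. The optimal diet is the largest prefix of this list for which every included type satisfies E_i/h_i > R on the types above it.
Rate on top 1: 0.2995. limpets: 1.42 > 0.2995 → include.
Rate on top 2: 0.627. cockles: 1.05 > 0.627 → include.
Rate on top 3: 0.7437. dogwhelks: 0.931 > 0.7437 → include.
Rate on top 4: 0.8232. winkles: 0.444 < 0.8232 → exclude; stop.
Optimal diet: small mussels, limpets, cockles, dogwhelks — 4 of 5 types.

4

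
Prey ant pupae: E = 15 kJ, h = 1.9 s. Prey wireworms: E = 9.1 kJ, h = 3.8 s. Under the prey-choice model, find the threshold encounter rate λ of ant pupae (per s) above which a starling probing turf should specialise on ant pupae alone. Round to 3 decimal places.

Drop wireworms once their profitability E₂/h₂ falls below the rate achievable on ant pupae alone: E₂/h₂ = λE₁/(1 + λh₁).
Solve for λ: λE₁h₂ = E₂(1 + λh₁) → λ(E₁h₂ − E₂h₁) = E₂ → λ = E₂/(E₁h₂ − E₂h₁).
λ = 9.1/(15×3.8 − 9.1×1.9) = 9.1/39.71 = 0.2292 per s.

0.229 per s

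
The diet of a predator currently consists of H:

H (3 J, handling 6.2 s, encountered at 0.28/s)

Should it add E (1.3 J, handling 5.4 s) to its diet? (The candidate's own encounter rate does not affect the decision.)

On H alone, R = ΣλE/(1+Σλh) = 0.84/2.736 = 0.307 J/s.
Profitability of E: 1.3/5.4 = 0.2407 J/s.
Since 0.2407 < R, time spent handling E is better spent searching.

No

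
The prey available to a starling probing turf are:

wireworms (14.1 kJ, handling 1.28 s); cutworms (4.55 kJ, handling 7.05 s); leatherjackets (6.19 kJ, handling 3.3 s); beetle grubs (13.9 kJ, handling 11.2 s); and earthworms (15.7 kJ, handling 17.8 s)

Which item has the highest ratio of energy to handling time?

wireworms

In descending order of E/h:
wireworms: 14.1/1.28 = 11 kJ/s
leatherjackets: 6.19/3.3 = 1.88 kJ/s
beetle grubs: 13.9/11.2 = 1.24 kJ/s
earthworms: 15.7/17.8 = 0.882 kJ/s
cutworms: 4.55/7.05 = 0.645 kJ/s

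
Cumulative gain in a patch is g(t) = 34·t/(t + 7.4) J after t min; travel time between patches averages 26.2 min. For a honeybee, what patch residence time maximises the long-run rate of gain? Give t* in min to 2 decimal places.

13.92 min

Maximise g(t)/(T+t): set derivative to zero → g'(t)(T+t) = g(t).
g'(t) = 34·7.4/(t + 7.4)². Setting 34·7.4/(t+7.4)² = 34t/[(t+7.4)(26.2+t)] gives 7.4(26.2+t) = t(t+7.4), so t² = 7.4×26.2 = 193.9.
t* = √193.9 = 13.92 min.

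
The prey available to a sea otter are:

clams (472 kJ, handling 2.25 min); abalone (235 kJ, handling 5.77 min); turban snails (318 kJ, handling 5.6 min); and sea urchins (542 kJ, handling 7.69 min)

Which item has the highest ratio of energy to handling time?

In descending order of E/h:
clams: 472/2.25 = 210 kJ/min
sea urchins: 542/7.69 = 70.5 kJ/min
turban snails: 318/5.6 = 56.8 kJ/min
abalone: 235/5.77 = 40.7 kJ/min

clams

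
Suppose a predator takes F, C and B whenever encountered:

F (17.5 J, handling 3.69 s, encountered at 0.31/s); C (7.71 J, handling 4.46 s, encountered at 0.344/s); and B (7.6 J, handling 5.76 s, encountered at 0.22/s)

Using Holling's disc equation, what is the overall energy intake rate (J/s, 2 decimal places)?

Energy encountered per unit search time: 0.31×17.5 + 0.344×7.71 + 0.22×7.6 = 9.749 J/s.
Handling time per unit search time: 0.31×3.69 + 0.344×4.46 + 0.22×5.76 = 3.945.
Rate = 9.749/(1 + 3.945) = 1.971 J/s.

1.97 J/s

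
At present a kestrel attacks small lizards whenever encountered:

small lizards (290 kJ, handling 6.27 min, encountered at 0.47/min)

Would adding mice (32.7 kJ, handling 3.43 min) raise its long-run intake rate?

No

On small lizards alone, R = ΣλE/(1+Σλh) = 136.3/3.947 = 34.53 kJ/min.
Profitability of mice: 32.7/3.43 = 9.534 kJ/min.
9.534 < 34.53, so adding mice would lower the average — exclude it.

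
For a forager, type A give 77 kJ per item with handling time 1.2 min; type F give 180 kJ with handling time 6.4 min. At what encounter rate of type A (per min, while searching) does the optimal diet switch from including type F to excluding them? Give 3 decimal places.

Drop type F once their profitability E₂/h₂ falls below the rate achievable on type A alone: E₂/h₂ = λE₁/(1 + λh₁).
Solve for λ: λE₁h₂ = E₂(1 + λh₁) → λ(E₁h₂ − E₂h₁) = E₂ → λ = E₂/(E₁h₂ − E₂h₁).
λ = 180/(77×6.4 − 180×1.2) = 180/276.8 = 0.6503 per min.

0.650 per min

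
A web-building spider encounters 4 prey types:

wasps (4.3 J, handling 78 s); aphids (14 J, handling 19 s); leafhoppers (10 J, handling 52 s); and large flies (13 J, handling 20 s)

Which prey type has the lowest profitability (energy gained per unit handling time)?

In descending order of E/h:
aphids: 14/19 = 0.737 J/s
large flies: 13/20 = 0.65 J/s
leafhoppers: 10/52 = 0.192 J/s
wasps: 4.3/78 = 0.0551 J/s

wasps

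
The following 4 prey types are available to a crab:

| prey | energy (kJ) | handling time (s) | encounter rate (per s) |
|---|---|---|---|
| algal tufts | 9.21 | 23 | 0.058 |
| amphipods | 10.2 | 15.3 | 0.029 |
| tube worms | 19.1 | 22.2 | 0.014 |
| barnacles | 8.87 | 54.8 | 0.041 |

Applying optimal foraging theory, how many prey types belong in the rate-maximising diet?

E/h in descending order: tube worms 0.86, amphipods 0.667, algal tufts 0.4, barnacles 0.162 kJ/s. The optimal diet is the largest prefix of this list for which every included type satisfies E_i/h_i > R on the types above it.
Rate on top 1: 0.204. amphipods: 0.667 > 0.204 → include.
Rate on top 2: 0.321. algal tufts: 0.4 > 0.321 → include.
Rate on top 3: 0.3553. barnacles: 0.162 < 0.3553 → exclude; stop.
Optimal diet: tube worms, amphipods, algal tufts — 3 of 4 types.

3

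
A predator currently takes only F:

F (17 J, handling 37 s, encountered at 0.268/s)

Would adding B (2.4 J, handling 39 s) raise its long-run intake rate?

Intake rate on the current diet: R = (0.268×17) / (1 + 0.268×37) = 4.556/10.92 = 0.4174 J/s.
Profitability of B: 2.4/39 = 0.06154 J/s.
Since 0.06154 < R, time spent handling B is better spent searching.

No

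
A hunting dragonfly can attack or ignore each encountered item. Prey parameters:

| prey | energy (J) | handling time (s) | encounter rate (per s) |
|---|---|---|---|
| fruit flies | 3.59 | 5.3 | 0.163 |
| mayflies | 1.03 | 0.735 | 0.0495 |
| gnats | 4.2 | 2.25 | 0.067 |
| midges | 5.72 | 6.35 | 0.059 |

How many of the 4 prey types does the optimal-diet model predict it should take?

4

Rank by E/h (J/s): gnats 1.87, mayflies 1.4, midges 0.901, fruit flies 0.677. Include each in turn until the next type's E/h falls below the running intake rate.
Rate on top 1: 0.2445. mayflies: 1.4 > 0.2445 → include.
Rate on top 2: 0.28. midges: 0.901 > 0.28 → include.
Rate on top 3: 0.4289. fruit flies: 0.677 > 0.4289 → include.
Optimal diet: gnats, mayflies, midges, fruit flies — 4 of 4 types.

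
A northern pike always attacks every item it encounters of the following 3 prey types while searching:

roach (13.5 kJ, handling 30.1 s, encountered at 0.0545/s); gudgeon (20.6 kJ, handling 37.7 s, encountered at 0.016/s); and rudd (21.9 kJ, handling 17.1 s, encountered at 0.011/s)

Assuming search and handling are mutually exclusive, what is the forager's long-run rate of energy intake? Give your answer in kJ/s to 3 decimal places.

0.381 kJ/s

Energy encountered per unit search time: 0.0545×13.5 + 0.016×20.6 + 0.011×21.9 = 1.306 kJ/s.
Handling time per unit search time: 0.0545×30.1 + 0.016×37.7 + 0.011×17.1 = 2.432.
Rate = 1.306/(1 + 2.432) = 0.3806 kJ/s.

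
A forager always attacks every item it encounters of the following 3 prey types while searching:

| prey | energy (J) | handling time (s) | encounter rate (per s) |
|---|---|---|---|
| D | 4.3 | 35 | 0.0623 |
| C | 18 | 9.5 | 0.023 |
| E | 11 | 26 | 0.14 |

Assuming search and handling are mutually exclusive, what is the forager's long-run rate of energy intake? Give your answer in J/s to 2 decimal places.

Energy encountered per unit search time: 0.0623×4.3 + 0.023×18 + 0.14×11 = 2.222 J/s.
Handling time per unit search time: 0.0623×35 + 0.023×9.5 + 0.14×26 = 6.039.
Rate = 2.222/(1 + 6.039) = 0.3157 J/s.

0.32 J/s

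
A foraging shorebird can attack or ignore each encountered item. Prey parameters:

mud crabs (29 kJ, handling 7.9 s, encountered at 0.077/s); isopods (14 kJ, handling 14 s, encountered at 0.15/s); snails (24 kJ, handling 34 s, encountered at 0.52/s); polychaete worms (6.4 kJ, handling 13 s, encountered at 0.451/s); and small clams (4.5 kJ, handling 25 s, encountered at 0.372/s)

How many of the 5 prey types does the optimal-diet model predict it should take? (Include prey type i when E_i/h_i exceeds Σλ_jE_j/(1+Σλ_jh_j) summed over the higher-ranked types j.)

1

Rank by E/h (kJ/s): mud crabs 3.67, isopods 1, snails 0.706, polychaete worms 0.492, small clams 0.18. Include each in turn until the next type's E/h falls below the running intake rate.
Rate on top 1: 1.388. isopods: 1 < 1.388 → exclude; stop.
Optimal diet: mud crabs — 1 of 5 types.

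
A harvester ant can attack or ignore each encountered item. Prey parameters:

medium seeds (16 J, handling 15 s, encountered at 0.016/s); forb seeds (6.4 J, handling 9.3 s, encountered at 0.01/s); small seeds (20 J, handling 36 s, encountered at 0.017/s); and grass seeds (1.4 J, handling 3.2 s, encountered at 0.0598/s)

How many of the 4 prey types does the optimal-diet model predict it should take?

4

Rank by E/h (J/s): medium seeds 1.07, forb seeds 0.688, small seeds 0.556, grass seeds 0.437. Include each in turn until the next type's E/h falls below the running intake rate.
Rate on top 1: 0.2065. forb seeds: 0.688 > 0.2065 → include.
Rate on top 2: 0.2401. small seeds: 0.556 > 0.2401 → include.
Rate on top 3: 0.3393. grass seeds: 0.437 > 0.3393 → include.
Optimal diet: medium seeds, forb seeds, small seeds, grass seeds — 4 of 4 types.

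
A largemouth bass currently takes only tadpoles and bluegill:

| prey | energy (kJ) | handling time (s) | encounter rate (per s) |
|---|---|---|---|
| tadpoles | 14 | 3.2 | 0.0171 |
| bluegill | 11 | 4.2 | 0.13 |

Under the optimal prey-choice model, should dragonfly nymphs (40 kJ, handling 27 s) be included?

Yes

On tadpoles and bluegill alone, R = ΣλE/(1+Σλh) = 1.669/1.601 = 1.043 kJ/s.
dragonfly nymphs: E/h = 40/27 = 1.481 kJ/s.
Since 1.481 > R, including dragonfly nymphs increases the long-run rate.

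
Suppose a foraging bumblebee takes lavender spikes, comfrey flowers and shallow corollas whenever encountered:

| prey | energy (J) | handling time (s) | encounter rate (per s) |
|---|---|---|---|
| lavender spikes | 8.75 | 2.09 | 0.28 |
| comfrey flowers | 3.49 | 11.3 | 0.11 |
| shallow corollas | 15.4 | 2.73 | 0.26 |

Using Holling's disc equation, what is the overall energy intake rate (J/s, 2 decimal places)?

Energy encountered per unit search time: 0.28×8.75 + 0.11×3.49 + 0.26×15.4 = 6.838 J/s.
Handling time per unit search time: 0.28×2.09 + 0.11×11.3 + 0.26×2.73 = 2.538.
Rate = 6.838/(1 + 2.538) = 1.933 J/s.

1.93 J/s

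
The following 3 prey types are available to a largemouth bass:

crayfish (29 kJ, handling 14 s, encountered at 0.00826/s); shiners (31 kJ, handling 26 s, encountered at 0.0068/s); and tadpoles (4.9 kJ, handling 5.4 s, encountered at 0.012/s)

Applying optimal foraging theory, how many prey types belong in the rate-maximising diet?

3

E/h in descending order: crayfish 2.07, shiners 1.19, tadpoles 0.907 kJ/s. The optimal diet is the largest prefix of this list for which every included type satisfies E_i/h_i > R on the types above it.
Rate on top 1: 0.2147. shiners: 1.19 > 0.2147 → include.
Rate on top 2: 0.3484. tadpoles: 0.907 > 0.3484 → include.
Optimal diet: crayfish, shiners, tadpoles — 3 of 3 types.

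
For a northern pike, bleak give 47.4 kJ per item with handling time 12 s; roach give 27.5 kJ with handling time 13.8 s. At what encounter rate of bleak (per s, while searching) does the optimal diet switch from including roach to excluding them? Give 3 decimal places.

At the threshold, the rate on bleak alone equals the profitability of roach: λ·47.4/(1 + λ·12) = 27.5/13.8 = 1.993.
Rearranging, λ(47.4 − 1.993×12) = 1.993, so λ = 1.993/23.49 = 0.08485 per s.

0.085 per s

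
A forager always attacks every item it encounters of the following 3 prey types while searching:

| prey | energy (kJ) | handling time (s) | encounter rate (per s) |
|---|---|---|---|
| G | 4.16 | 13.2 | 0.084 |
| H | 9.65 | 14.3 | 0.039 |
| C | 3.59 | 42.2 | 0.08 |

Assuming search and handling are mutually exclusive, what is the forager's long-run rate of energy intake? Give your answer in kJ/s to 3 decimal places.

R = Σλ_iE_i / (1 + Σλ_ih_i)
Numerator: 0.084×4.16 + 0.039×9.65 + 0.08×3.59 = 1.013
Denominator: 1 + 0.084×13.2 + 0.039×14.3 + 0.08×42.2 = 6.043
R = 1.013/6.043 = 0.1676 kJ/s

0.168 kJ/s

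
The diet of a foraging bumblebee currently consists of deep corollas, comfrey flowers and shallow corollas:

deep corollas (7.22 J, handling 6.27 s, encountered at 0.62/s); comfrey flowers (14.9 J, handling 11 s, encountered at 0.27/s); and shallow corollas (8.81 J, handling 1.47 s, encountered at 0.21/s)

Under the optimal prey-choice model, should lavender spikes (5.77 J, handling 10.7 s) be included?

No

On deep corollas, comfrey flowers and shallow corollas alone, R = ΣλE/(1+Σλh) = 10.35/8.166 = 1.267 J/s.
lavender spikes: E/h = 5.77/10.7 = 0.5393 J/s.
Since 0.5393 < R, time spent handling lavender spikes is better spent searching.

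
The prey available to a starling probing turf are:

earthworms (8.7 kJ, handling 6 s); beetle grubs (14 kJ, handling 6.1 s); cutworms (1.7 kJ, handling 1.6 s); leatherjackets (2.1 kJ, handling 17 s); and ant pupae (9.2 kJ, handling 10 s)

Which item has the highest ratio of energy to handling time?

Profitability E/h (kJ/s): earthworms = 8.7/6 = 1.45, beetle grubs = 14/6.1 = 2.3, cutworms = 1.7/1.6 = 1.06, leatherjackets = 2.1/17 = 0.124, ant pupae = 9.2/10 = 0.92.
Ranked: beetle grubs > earthworms > cutworms > ant pupae > leatherjackets.

beetle grubs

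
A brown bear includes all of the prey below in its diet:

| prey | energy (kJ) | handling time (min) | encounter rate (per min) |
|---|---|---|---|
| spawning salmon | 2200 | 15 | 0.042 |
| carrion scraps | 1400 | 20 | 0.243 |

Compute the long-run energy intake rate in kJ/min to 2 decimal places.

66.66 kJ/min

R = (0.042×2200 + 0.243×1400) / (1 + 0.042×15 + 0.243×20) = 432.6/6.49 = 66.66 kJ/min.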